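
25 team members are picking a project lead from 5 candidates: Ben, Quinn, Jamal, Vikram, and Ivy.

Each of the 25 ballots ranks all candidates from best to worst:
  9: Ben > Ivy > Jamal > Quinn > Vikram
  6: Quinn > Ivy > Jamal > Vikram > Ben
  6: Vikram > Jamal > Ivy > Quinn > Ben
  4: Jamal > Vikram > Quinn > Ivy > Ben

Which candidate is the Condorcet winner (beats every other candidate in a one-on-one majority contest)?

Ivy vs Ben: 16–9
Ivy vs Quinn: 15–10
Ivy vs Jamal: 15–10
Ivy vs Vikram: 15–10
Ivy beats every other candidate.

Ivy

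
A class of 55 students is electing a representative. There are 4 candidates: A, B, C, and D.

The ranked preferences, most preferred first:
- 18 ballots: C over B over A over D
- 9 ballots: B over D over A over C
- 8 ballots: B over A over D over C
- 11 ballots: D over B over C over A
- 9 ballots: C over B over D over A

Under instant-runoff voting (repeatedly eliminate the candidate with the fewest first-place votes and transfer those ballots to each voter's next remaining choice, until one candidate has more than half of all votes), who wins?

B

Round 1: A 0, B 17, C 27, D 11. A eliminated.
Round 2: B 17, C 27, D 11. D eliminated.
Round 3: B 28, C 27. B has a majority (≥28).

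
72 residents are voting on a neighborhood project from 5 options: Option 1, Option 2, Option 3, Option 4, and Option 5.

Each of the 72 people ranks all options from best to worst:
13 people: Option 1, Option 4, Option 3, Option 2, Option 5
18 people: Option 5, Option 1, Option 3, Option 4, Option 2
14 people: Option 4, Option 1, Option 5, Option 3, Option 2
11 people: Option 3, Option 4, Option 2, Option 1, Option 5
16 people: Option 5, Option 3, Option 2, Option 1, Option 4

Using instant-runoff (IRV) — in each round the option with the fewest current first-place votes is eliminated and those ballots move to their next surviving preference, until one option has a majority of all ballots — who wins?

Option 4

Round 1: Option 1 13, Option 2 0, Option 3 11, Option 4 14, Option 5 34. Option 2 eliminated.
Round 2: Option 1 13, Option 3 11, Option 4 14, Option 5 34. Option 3 eliminated.
Round 3: Option 1 13, Option 4 25, Option 5 34. Option 1 eliminated.
Round 4: Option 4 38, Option 5 34. Option 4 has a majority (≥37).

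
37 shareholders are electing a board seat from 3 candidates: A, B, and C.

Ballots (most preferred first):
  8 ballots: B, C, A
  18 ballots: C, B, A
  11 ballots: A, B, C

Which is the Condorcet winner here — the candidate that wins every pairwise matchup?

B

B vs A: 26–11
B vs C: 19–18
B beats every other candidate.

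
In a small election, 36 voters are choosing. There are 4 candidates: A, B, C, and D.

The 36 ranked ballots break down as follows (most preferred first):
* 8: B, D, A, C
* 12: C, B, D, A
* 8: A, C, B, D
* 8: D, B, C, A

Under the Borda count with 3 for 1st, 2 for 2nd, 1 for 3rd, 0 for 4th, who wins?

A: 8×1 + 12×0 + 8×3 + 8×0 = 32
B: 8×3 + 12×2 + 8×1 + 8×2 = 72
C: 8×0 + 12×3 + 8×2 + 8×1 = 60
D: 8×2 + 12×1 + 8×0 + 8×3 = 52

B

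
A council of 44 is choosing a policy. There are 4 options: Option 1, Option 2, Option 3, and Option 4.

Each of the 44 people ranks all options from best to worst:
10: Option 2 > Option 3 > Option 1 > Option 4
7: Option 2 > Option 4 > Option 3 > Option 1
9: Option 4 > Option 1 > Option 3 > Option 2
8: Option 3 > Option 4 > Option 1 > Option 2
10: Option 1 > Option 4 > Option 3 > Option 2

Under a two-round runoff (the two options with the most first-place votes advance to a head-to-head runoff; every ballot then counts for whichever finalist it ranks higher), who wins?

Round 1 first-place votes: Option 1 10, Option 2 17, Option 3 8, Option 4 9. Option 2 and Option 1 advance.
Runoff: Option 2 is ranked above Option 1 on 17 ballots, Option 1 above Option 2 on 27.

Option 1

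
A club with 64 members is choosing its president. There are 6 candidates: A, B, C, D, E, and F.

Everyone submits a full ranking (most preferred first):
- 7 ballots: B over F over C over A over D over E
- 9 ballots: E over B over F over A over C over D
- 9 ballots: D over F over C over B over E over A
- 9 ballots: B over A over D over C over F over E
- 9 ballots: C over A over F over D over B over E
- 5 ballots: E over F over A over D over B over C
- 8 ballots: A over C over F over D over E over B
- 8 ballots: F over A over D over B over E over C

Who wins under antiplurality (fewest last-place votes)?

Last-place votes: A 9, B 8, C 13, D 9, E 25, F 0.

F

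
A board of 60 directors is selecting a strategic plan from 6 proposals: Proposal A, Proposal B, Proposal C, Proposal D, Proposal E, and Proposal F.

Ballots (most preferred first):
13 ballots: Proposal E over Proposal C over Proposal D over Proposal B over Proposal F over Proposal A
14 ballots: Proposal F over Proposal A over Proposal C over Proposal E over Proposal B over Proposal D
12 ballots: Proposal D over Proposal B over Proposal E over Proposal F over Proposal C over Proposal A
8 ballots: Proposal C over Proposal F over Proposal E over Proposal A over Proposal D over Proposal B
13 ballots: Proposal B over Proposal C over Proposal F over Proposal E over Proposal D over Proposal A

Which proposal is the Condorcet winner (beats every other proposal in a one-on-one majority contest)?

Proposal C vs Proposal A: 46–14
Proposal C vs Proposal B: 35–25
Proposal C vs Proposal D: 48–12
Proposal C vs Proposal E: 35–25
Proposal C vs Proposal F: 34–26
Proposal C beats every other proposal.

Proposal C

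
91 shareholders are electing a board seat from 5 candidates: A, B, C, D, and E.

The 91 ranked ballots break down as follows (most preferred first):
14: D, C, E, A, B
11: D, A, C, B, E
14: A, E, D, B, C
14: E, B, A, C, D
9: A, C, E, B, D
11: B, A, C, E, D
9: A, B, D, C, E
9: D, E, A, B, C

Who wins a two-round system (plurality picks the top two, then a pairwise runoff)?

Round 1 first-place votes: A 32, B 11, C 0, D 34, E 14. D and A advance.
Runoff: D is ranked above A on 34 ballots, A above D on 57.

A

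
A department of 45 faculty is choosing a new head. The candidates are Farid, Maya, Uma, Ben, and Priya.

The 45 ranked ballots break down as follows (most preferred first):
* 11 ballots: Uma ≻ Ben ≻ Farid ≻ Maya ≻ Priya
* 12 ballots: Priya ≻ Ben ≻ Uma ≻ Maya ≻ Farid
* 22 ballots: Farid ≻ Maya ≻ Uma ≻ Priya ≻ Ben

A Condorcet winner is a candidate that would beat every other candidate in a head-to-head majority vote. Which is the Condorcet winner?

Uma vs Farid: 23–22
Uma vs Maya: 23–22
Uma vs Ben: 33–12
Uma vs Priya: 33–12
Uma beats every other candidate.

Uma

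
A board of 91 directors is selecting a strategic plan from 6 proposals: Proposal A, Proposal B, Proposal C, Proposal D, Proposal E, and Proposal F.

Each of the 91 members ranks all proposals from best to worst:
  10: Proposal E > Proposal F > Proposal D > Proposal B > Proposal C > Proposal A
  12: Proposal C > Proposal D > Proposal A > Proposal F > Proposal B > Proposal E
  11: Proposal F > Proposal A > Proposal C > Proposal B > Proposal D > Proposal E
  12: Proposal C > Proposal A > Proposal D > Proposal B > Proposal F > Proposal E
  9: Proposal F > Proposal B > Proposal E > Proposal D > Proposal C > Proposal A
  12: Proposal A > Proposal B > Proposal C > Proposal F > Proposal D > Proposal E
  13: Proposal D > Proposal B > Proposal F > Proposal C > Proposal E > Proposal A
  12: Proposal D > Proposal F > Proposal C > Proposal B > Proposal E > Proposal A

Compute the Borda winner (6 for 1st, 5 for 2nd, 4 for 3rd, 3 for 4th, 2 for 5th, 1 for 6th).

Proposal A: 10×1 + 12×4 + 11×5 + 12×5 + 9×1 + 12×6 + 13×1 + 12×1 = 279
Proposal B: 10×3 + 12×2 + 11×3 + 12×3 + 9×5 + 12×5 + 13×5 + 12×3 = 329
Proposal C: 10×2 + 12×6 + 11×4 + 12×6 + 9×2 + 12×4 + 13×3 + 12×4 = 361
Proposal D: 10×4 + 12×5 + 11×2 + 12×4 + 9×3 + 12×2 + 13×6 + 12×6 = 371
Proposal E: 10×6 + 12×1 + 11×1 + 12×1 + 9×4 + 12×1 + 13×2 + 12×2 = 193
Proposal F: 10×5 + 12×3 + 11×6 + 12×2 + 9×6 + 12×3 + 13×4 + 12×5 = 378

Proposal F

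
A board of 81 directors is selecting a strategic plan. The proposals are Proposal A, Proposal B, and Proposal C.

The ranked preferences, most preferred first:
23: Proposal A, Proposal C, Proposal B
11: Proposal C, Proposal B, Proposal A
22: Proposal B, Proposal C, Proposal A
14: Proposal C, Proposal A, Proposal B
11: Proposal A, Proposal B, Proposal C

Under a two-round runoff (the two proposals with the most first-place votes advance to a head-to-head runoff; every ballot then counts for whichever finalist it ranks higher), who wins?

Proposal C

Round 1 first-place votes: Proposal A 34, Proposal B 22, Proposal C 25. Proposal A and Proposal C advance.
Runoff: Proposal A is ranked above Proposal C on 34 ballots, Proposal C above Proposal A on 47.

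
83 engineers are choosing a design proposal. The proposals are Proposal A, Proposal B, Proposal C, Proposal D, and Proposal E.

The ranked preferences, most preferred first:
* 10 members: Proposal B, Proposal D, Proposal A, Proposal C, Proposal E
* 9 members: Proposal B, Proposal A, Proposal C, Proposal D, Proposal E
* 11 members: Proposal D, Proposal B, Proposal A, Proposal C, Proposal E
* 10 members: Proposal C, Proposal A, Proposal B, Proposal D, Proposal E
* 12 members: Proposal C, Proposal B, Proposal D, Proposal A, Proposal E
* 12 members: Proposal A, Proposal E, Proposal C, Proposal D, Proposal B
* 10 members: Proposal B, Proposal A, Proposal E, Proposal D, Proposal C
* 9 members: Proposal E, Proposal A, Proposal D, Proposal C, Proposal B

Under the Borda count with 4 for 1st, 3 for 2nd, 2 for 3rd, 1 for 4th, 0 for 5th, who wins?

Proposal A: 10×2 + 9×3 + 11×2 + 10×3 + 12×1 + 12×4 + 10×3 + 9×3 = 216
Proposal B: 10×4 + 9×4 + 11×3 + 10×2 + 12×3 + 12×0 + 10×4 + 9×0 = 205
Proposal C: 10×1 + 9×2 + 11×1 + 10×4 + 12×4 + 12×2 + 10×0 + 9×1 = 160
Proposal D: 10×3 + 9×1 + 11×4 + 10×1 + 12×2 + 12×1 + 10×1 + 9×2 = 157
Proposal E: 10×0 + 9×0 + 11×0 + 10×0 + 12×0 + 12×3 + 10×2 + 9×4 = 92

Proposal A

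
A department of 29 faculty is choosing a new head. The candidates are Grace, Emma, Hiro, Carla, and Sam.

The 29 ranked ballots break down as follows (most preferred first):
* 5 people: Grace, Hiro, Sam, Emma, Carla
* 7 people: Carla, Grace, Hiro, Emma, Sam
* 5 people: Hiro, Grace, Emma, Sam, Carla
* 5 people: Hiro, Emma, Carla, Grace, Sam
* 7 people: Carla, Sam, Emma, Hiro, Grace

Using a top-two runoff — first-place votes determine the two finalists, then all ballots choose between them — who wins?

Hiro

Round 1 first-place votes: Grace 5, Emma 0, Hiro 10, Carla 14, Sam 0. Carla and Hiro advance.
Runoff: Carla is ranked above Hiro on 14 ballots, Hiro above Carla on 15.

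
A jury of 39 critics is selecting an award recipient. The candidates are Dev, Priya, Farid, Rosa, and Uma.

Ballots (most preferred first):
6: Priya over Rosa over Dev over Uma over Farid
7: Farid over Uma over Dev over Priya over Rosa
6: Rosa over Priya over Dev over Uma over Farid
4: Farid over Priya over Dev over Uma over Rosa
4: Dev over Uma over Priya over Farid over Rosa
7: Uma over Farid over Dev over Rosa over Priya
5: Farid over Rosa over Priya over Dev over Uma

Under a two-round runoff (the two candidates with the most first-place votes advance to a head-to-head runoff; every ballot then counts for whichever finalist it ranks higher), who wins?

Uma

Round 1 first-place votes: Dev 4, Priya 6, Farid 16, Rosa 6, Uma 7. Farid and Uma advance.
Runoff: Farid is ranked above Uma on 16 ballots, Uma above Farid on 23.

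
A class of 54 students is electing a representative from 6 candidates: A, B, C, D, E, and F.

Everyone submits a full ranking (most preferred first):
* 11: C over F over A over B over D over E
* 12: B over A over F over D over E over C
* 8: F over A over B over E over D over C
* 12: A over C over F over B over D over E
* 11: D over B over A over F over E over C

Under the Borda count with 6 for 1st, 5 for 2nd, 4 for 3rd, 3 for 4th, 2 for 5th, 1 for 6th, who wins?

A: 11×4 + 12×5 + 8×5 + 12×6 + 11×4 = 260
B: 11×3 + 12×6 + 8×4 + 12×3 + 11×5 = 228
C: 11×6 + 12×1 + 8×1 + 12×5 + 11×1 = 157
D: 11×2 + 12×3 + 8×2 + 12×2 + 11×6 = 164
E: 11×1 + 12×2 + 8×3 + 12×1 + 11×2 = 93
F: 11×5 + 12×4 + 8×6 + 12×4 + 11×3 = 232

A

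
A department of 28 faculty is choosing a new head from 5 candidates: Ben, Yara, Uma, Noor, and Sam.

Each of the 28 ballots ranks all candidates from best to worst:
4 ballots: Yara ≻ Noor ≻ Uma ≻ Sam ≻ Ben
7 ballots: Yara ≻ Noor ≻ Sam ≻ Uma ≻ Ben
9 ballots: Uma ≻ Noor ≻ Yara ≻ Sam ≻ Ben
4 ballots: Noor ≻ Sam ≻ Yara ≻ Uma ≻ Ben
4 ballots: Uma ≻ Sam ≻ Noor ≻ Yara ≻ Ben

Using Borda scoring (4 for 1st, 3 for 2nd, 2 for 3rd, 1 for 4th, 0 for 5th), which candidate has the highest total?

Noor

Ben: 4×0 + 7×0 + 9×0 + 4×0 + 4×0 = 0
Yara: 4×4 + 7×4 + 9×2 + 4×2 + 4×1 = 74
Uma: 4×2 + 7×1 + 9×4 + 4×1 + 4×4 = 71
Noor: 4×3 + 7×3 + 9×3 + 4×4 + 4×2 = 84
Sam: 4×1 + 7×2 + 9×1 + 4×3 + 4×3 = 51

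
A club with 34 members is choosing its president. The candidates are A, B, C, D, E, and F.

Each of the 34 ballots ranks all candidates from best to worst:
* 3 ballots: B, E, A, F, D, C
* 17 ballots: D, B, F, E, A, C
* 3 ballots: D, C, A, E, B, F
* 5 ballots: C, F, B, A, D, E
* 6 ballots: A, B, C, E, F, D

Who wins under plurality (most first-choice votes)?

D

First-place votes: A 6, B 3, C 5, D 20, E 0, F 0.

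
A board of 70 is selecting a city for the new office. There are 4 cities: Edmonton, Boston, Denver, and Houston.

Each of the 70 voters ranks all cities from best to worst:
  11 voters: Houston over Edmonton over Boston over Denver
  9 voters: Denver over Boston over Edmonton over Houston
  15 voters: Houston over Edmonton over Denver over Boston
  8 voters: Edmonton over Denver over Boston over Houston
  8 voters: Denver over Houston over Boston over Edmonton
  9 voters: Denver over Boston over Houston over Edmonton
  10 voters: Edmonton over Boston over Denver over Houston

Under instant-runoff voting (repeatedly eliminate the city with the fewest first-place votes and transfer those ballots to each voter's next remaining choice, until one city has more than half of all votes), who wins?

Denver

Round 1: Edmonton 18, Boston 0, Denver 26, Houston 26. Boston eliminated.
Round 2: Edmonton 18, Denver 26, Houston 26. Edmonton eliminated.
Round 3: Denver 44, Houston 26. Denver has a majority (≥36).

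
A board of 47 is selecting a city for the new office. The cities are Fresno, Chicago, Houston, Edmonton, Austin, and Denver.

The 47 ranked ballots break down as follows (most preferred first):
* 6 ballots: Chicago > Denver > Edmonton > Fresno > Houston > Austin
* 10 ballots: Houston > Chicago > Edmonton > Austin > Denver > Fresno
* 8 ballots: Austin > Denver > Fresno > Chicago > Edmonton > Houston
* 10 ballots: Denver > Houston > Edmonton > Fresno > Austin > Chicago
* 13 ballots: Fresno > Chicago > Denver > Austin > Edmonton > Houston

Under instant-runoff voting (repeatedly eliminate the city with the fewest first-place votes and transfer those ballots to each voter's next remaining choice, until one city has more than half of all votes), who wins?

Denver

Round 1: Fresno 13, Chicago 6, Houston 10, Edmonton 0, Austin 8, Denver 10. Edmonton eliminated.
Round 2: Fresno 13, Chicago 6, Houston 10, Austin 8, Denver 10. Chicago eliminated.
Round 3: Fresno 13, Houston 10, Austin 8, Denver 16. Austin eliminated.
Round 4: Fresno 13, Houston 10, Denver 24. Denver has a majority (≥24).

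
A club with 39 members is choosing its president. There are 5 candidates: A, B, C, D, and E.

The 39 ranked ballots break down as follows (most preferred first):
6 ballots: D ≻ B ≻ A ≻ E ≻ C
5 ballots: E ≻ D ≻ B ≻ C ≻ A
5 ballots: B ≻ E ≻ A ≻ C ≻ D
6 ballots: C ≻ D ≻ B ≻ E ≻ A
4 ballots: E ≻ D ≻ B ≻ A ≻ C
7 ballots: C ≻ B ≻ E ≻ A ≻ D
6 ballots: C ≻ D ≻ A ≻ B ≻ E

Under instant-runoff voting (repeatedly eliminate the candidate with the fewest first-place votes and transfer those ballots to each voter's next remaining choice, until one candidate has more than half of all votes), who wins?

Round 1: A 0, B 5, C 19, D 6, E 9. A eliminated.
Round 2: B 5, C 19, D 6, E 9. B eliminated.
Round 3: C 19, D 6, E 14. D eliminated.
Round 4: C 19, E 20. E has a majority (≥20).

E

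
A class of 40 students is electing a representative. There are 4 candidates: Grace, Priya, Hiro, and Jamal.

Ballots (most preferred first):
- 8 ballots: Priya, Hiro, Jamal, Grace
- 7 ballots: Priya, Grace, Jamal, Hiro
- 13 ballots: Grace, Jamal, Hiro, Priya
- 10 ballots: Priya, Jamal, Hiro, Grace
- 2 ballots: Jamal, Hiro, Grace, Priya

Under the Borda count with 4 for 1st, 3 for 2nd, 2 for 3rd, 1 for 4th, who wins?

Grace: 8×1 + 7×3 + 13×4 + 10×1 + 2×2 = 95
Priya: 8×4 + 7×4 + 13×1 + 10×4 + 2×1 = 115
Hiro: 8×3 + 7×1 + 13×2 + 10×2 + 2×3 = 83
Jamal: 8×2 + 7×2 + 13×3 + 10×3 + 2×4 = 107

Priya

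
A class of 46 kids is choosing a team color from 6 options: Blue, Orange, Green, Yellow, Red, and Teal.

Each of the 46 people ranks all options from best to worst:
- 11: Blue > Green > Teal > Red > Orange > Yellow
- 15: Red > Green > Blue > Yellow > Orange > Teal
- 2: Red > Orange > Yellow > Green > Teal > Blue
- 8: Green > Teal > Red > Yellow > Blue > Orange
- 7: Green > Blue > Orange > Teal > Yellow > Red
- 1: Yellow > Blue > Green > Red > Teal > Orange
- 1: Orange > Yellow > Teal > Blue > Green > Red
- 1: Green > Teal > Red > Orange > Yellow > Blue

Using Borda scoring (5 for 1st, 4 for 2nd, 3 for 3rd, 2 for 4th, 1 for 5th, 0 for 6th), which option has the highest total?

Green

Blue: 11×5 + 15×3 + 2×0 + 8×1 + 7×4 + 1×4 + 1×2 + 1×0 = 142
Orange: 11×1 + 15×1 + 2×4 + 8×0 + 7×3 + 1×0 + 1×5 + 1×2 = 62
Green: 11×4 + 15×4 + 2×2 + 8×5 + 7×5 + 1×3 + 1×1 + 1×5 = 192
Yellow: 11×0 + 15×2 + 2×3 + 8×2 + 7×1 + 1×5 + 1×4 + 1×1 = 69
Red: 11×2 + 15×5 + 2×5 + 8×3 + 7×0 + 1×2 + 1×0 + 1×3 = 136
Teal: 11×3 + 15×0 + 2×1 + 8×4 + 7×2 + 1×1 + 1×3 + 1×4 = 89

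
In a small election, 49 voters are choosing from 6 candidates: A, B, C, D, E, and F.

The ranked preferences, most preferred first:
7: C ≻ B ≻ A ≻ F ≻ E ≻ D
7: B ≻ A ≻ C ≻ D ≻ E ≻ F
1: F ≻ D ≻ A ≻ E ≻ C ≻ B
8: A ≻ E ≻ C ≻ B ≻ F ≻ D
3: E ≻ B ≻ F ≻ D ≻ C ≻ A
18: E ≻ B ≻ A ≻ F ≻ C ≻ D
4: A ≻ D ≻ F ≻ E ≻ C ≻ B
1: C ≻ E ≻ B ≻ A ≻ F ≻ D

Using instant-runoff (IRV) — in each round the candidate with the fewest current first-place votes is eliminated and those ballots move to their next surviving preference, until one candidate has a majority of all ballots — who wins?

A

Round 1: A 12, B 7, C 8, D 0, E 21, F 1. D eliminated.
Round 2: A 12, B 7, C 8, E 21, F 1. F eliminated.
Round 3: A 13, B 7, C 8, E 21. B eliminated.
Round 4: A 20, C 8, E 21. C eliminated.
Round 5: A 27, E 22. A has a majority (≥25).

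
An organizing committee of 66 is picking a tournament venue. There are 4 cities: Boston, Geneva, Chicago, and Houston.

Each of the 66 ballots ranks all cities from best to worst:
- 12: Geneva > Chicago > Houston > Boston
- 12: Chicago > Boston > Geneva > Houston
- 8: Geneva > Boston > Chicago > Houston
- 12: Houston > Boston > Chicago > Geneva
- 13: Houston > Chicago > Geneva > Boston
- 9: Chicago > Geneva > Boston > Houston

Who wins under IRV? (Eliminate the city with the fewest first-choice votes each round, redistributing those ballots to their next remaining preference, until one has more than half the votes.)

Round 1: Boston 0, Geneva 20, Chicago 21, Houston 25. Boston eliminated.
Round 2: Geneva 20, Chicago 21, Houston 25. Geneva eliminated.
Round 3: Chicago 41, Houston 25. Chicago has a majority (≥34).

Chicago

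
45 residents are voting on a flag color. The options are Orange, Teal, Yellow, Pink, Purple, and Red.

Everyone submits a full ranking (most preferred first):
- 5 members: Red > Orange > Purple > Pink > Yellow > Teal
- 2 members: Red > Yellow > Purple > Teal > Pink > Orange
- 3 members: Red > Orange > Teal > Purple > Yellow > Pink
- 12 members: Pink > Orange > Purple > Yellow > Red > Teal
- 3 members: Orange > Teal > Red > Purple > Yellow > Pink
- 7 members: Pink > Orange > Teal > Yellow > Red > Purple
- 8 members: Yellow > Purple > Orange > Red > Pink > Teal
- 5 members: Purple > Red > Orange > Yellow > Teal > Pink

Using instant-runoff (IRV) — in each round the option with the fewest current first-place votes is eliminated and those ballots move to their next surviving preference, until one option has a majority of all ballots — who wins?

Red

Round 1: Orange 3, Teal 0, Yellow 8, Pink 19, Purple 5, Red 10. Teal eliminated.
Round 2: Orange 3, Yellow 8, Pink 19, Purple 5, Red 10. Orange eliminated.
Round 3: Yellow 8, Pink 19, Purple 5, Red 13. Purple eliminated.
Round 4: Yellow 8, Pink 19, Red 18. Yellow eliminated.
Round 5: Pink 19, Red 26. Red has a majority (≥23).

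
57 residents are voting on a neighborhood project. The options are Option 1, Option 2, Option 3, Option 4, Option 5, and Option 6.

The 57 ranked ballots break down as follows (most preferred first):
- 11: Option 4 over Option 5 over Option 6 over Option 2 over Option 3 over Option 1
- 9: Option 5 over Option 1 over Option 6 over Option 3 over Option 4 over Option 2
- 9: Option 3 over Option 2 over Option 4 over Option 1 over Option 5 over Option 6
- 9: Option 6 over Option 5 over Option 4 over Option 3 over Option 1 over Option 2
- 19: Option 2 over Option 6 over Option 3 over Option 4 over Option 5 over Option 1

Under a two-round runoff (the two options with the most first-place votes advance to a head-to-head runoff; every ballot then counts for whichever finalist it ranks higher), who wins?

Round 1 first-place votes: Option 1 0, Option 2 19, Option 3 9, Option 4 11, Option 5 9, Option 6 9. Option 2 and Option 4 advance.
Runoff: Option 2 is ranked above Option 4 on 28 ballots, Option 4 above Option 2 on 29.

Option 4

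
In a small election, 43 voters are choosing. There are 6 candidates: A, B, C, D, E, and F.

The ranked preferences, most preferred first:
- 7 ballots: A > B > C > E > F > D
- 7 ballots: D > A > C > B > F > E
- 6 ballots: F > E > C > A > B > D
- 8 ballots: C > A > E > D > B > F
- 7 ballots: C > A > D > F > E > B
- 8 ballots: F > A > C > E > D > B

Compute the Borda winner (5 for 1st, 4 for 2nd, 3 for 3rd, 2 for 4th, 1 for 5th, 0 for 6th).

A: 7×5 + 7×4 + 6×2 + 8×4 + 7×4 + 8×4 = 167
B: 7×4 + 7×2 + 6×1 + 8×1 + 7×0 + 8×0 = 56
C: 7×3 + 7×3 + 6×3 + 8×5 + 7×5 + 8×3 = 159
D: 7×0 + 7×5 + 6×0 + 8×2 + 7×3 + 8×1 = 80
E: 7×2 + 7×0 + 6×4 + 8×3 + 7×1 + 8×2 = 85
F: 7×1 + 7×1 + 6×5 + 8×0 + 7×2 + 8×5 = 98

A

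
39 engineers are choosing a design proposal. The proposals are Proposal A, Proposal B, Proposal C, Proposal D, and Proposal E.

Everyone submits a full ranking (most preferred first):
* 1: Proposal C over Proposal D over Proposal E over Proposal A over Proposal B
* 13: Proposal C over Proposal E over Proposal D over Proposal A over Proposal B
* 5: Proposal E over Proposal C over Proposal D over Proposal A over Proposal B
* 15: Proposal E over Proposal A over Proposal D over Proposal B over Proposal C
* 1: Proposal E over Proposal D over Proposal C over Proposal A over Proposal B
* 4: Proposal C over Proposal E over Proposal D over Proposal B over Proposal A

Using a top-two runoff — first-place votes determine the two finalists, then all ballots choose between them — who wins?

Proposal E

Round 1 first-place votes: Proposal A 0, Proposal B 0, Proposal C 18, Proposal D 0, Proposal E 21. Proposal E and Proposal C advance.
Runoff: Proposal E is ranked above Proposal C on 21 ballots, Proposal C above Proposal E on 18.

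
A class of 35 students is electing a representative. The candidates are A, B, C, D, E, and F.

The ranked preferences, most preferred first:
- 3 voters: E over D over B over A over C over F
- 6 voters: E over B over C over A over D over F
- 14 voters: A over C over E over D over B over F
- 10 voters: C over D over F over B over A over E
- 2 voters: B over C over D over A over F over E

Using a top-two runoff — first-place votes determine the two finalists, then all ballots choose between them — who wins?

Round 1 first-place votes: A 14, B 2, C 10, D 0, E 9, F 0. A and C advance.
Runoff: A is ranked above C on 17 ballots, C above A on 18.

C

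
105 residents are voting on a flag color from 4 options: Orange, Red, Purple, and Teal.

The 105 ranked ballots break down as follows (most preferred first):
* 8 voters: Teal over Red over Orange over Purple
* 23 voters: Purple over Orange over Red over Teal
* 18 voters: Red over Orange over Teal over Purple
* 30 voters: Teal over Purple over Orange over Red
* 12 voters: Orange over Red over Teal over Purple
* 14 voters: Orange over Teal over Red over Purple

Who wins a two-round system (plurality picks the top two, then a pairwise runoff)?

Round 1 first-place votes: Orange 26, Red 18, Purple 23, Teal 38. Teal and Orange advance.
Runoff: Teal is ranked above Orange on 38 ballots, Orange above Teal on 67.

Orange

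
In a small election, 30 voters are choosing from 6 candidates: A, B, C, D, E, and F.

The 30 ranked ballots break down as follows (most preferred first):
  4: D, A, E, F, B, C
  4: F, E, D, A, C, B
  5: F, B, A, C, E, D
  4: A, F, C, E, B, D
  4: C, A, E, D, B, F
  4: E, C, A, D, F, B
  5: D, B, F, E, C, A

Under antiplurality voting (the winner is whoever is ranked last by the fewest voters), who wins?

E

Last-place votes: A 5, B 8, C 4, D 9, E 0, F 4.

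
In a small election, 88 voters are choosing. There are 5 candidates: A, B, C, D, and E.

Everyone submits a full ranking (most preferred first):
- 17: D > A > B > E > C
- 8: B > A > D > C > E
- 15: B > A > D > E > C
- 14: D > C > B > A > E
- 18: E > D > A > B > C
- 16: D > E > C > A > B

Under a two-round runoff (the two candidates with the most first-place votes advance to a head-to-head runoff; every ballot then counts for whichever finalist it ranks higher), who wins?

D

Round 1 first-place votes: A 0, B 23, C 0, D 47, E 18. D and B advance.
Runoff: D is ranked above B on 65 ballots, B above D on 23.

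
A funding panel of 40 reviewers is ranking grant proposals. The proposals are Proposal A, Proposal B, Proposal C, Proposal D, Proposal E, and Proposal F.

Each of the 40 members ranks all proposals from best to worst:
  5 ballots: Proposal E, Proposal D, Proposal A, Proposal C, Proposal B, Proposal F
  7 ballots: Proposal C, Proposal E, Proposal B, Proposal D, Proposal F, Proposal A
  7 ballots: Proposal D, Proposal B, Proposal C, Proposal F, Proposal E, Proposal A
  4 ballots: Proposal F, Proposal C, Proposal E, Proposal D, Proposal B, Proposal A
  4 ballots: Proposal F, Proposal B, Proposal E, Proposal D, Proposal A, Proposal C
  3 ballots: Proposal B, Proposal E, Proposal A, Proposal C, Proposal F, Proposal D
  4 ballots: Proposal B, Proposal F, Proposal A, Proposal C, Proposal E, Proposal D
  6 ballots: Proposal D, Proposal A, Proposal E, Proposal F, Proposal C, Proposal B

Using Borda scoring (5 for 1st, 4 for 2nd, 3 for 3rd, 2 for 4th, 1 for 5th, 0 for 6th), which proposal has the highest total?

Proposal A: 5×3 + 7×0 + 7×0 + 4×0 + 4×1 + 3×3 + 4×3 + 6×4 = 64
Proposal B: 5×1 + 7×3 + 7×4 + 4×1 + 4×4 + 3×5 + 4×5 + 6×0 = 109
Proposal C: 5×2 + 7×5 + 7×3 + 4×4 + 4×0 + 3×2 + 4×2 + 6×1 = 102
Proposal D: 5×4 + 7×2 + 7×5 + 4×2 + 4×2 + 3×0 + 4×0 + 6×5 = 115
Proposal E: 5×5 + 7×4 + 7×1 + 4×3 + 4×3 + 3×4 + 4×1 + 6×3 = 118
Proposal F: 5×0 + 7×1 + 7×2 + 4×5 + 4×5 + 3×1 + 4×4 + 6×2 = 92

Proposal E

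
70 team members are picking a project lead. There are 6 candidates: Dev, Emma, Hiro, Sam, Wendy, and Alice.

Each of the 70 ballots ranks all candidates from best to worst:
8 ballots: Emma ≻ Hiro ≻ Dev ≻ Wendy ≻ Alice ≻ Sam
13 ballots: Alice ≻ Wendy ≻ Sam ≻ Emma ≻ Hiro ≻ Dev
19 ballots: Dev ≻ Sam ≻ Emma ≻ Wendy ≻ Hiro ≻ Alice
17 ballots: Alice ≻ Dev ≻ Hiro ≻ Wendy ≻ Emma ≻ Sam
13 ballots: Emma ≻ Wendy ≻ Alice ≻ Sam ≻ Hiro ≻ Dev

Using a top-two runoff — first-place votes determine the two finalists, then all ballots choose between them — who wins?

Emma

Round 1 first-place votes: Dev 19, Emma 21, Hiro 0, Sam 0, Wendy 0, Alice 30. Alice and Emma advance.
Runoff: Alice is ranked above Emma on 30 ballots, Emma above Alice on 40.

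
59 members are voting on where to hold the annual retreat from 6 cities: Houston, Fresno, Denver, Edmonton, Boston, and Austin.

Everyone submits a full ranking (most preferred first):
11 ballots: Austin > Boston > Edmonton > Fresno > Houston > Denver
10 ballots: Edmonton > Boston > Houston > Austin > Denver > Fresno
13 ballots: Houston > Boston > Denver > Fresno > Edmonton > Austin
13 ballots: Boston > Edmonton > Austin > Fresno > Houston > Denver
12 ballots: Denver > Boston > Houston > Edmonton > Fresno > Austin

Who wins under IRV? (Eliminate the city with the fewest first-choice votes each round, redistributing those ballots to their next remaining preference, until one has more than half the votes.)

Round 1: Houston 13, Fresno 0, Denver 12, Edmonton 10, Boston 13, Austin 11. Fresno eliminated.
Round 2: Houston 13, Denver 12, Edmonton 10, Boston 13, Austin 11. Edmonton eliminated.
Round 3: Houston 13, Denver 12, Boston 23, Austin 11. Austin eliminated.
Round 4: Houston 13, Denver 12, Boston 34. Boston has a majority (≥30).

Boston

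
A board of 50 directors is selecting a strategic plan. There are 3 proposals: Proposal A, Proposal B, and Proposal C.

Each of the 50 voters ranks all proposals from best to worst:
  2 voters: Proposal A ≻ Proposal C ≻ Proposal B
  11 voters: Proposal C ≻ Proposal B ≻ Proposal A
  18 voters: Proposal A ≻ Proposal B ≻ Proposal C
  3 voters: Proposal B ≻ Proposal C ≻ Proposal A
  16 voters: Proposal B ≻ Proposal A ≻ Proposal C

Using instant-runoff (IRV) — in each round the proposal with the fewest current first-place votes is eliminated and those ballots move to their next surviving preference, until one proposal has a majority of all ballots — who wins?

Round 1: Proposal A 20, Proposal B 19, Proposal C 11. Proposal C eliminated.
Round 2: Proposal A 20, Proposal B 30. Proposal B has a majority (≥26).

Proposal B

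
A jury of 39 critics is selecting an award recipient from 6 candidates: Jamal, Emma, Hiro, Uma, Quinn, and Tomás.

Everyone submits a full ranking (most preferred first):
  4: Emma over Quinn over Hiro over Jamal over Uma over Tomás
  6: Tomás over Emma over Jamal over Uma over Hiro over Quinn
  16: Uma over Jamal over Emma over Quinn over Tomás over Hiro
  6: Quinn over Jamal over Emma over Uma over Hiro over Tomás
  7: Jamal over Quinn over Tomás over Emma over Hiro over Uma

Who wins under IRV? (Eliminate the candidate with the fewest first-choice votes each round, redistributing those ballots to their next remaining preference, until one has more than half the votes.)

Round 1: Jamal 7, Emma 4, Hiro 0, Uma 16, Quinn 6, Tomás 6. Hiro eliminated.
Round 2: Jamal 7, Emma 4, Uma 16, Quinn 6, Tomás 6. Emma eliminated.
Round 3: Jamal 7, Uma 16, Quinn 10, Tomás 6. Tomás eliminated.
Round 4: Jamal 13, Uma 16, Quinn 10. Quinn eliminated.
Round 5: Jamal 23, Uma 16. Jamal has a majority (≥20).

Jamal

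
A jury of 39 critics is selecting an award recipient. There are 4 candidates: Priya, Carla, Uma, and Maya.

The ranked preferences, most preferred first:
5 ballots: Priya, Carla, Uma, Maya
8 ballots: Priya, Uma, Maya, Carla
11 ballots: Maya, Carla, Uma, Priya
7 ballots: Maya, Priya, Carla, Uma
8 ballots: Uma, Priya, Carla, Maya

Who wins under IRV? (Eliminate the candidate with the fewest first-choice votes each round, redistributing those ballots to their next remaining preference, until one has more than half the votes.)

Priya

Round 1: Priya 13, Carla 0, Uma 8, Maya 18. Carla eliminated.
Round 2: Priya 13, Uma 8, Maya 18. Uma eliminated.
Round 3: Priya 21, Maya 18. Priya has a majority (≥20).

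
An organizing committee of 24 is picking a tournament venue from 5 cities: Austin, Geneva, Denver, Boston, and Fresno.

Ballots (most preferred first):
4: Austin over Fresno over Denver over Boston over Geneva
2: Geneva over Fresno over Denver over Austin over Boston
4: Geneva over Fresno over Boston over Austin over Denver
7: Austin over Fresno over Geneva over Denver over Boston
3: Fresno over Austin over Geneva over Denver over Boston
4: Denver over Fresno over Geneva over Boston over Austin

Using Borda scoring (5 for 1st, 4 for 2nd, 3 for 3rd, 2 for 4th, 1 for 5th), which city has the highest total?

Austin: 4×5 + 2×2 + 4×2 + 7×5 + 3×4 + 4×1 = 83
Geneva: 4×1 + 2×5 + 4×5 + 7×3 + 3×3 + 4×3 = 76
Denver: 4×3 + 2×3 + 4×1 + 7×2 + 3×2 + 4×5 = 62
Boston: 4×2 + 2×1 + 4×3 + 7×1 + 3×1 + 4×2 = 40
Fresno: 4×4 + 2×4 + 4×4 + 7×4 + 3×5 + 4×4 = 99

Fresno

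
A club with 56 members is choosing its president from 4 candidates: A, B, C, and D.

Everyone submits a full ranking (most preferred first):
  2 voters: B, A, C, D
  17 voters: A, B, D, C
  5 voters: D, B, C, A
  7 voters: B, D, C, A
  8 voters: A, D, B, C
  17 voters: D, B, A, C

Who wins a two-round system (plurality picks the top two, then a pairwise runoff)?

D

Round 1 first-place votes: A 25, B 9, C 0, D 22. A and D advance.
Runoff: A is ranked above D on 27 ballots, D above A on 29.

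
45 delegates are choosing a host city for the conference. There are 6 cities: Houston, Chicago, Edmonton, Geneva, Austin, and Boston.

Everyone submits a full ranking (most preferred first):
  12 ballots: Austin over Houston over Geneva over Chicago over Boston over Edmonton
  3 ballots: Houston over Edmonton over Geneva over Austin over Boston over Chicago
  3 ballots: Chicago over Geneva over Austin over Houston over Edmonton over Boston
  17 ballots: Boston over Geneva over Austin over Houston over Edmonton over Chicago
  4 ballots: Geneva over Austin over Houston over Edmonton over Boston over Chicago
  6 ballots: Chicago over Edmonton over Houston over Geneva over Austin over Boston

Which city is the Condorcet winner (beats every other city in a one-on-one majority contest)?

Geneva vs Houston: 24–21
Geneva vs Chicago: 36–9
Geneva vs Edmonton: 36–9
Geneva vs Austin: 33–12
Geneva vs Boston: 28–17
Geneva beats every other city.

Geneva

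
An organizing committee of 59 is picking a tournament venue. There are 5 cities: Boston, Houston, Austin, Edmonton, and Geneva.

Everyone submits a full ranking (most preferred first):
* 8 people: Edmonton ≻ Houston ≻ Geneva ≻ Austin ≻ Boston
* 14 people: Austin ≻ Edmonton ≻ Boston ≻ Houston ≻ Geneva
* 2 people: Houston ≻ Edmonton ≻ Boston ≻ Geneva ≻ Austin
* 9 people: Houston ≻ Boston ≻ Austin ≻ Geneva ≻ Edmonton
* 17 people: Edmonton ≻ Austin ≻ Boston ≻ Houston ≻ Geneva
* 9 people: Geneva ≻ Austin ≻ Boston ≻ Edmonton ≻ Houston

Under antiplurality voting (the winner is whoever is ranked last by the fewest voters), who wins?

Last-place votes: Boston 8, Houston 9, Austin 2, Edmonton 9, Geneva 31.

Austin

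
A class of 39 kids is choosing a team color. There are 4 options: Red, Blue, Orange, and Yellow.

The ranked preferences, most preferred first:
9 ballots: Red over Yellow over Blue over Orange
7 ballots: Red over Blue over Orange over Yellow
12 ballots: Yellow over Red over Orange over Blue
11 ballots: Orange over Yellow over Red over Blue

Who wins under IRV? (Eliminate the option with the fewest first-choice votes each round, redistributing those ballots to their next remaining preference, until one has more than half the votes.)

Yellow

Round 1: Red 16, Blue 0, Orange 11, Yellow 12. Blue eliminated.
Round 2: Red 16, Orange 11, Yellow 12. Orange eliminated.
Round 3: Red 16, Yellow 23. Yellow has a majority (≥20).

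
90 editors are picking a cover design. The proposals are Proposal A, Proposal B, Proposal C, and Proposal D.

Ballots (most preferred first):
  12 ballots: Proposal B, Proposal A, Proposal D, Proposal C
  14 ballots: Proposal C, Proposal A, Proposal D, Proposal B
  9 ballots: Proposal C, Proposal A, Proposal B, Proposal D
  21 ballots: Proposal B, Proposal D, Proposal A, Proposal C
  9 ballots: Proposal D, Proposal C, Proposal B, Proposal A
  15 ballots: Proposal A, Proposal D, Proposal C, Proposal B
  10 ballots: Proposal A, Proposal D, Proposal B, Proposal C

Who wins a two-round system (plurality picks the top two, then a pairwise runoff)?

Round 1 first-place votes: Proposal A 25, Proposal B 33, Proposal C 23, Proposal D 9. Proposal B and Proposal A advance.
Runoff: Proposal B is ranked above Proposal A on 42 ballots, Proposal A above Proposal B on 48.

Proposal A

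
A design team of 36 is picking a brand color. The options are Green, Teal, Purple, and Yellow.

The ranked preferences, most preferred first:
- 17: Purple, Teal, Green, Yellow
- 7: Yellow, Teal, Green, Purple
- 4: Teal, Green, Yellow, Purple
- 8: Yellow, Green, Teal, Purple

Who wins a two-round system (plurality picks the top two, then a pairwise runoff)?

Round 1 first-place votes: Green 0, Teal 4, Purple 17, Yellow 15. Purple and Yellow advance.
Runoff: Purple is ranked above Yellow on 17 ballots, Yellow above Purple on 19.

Yellow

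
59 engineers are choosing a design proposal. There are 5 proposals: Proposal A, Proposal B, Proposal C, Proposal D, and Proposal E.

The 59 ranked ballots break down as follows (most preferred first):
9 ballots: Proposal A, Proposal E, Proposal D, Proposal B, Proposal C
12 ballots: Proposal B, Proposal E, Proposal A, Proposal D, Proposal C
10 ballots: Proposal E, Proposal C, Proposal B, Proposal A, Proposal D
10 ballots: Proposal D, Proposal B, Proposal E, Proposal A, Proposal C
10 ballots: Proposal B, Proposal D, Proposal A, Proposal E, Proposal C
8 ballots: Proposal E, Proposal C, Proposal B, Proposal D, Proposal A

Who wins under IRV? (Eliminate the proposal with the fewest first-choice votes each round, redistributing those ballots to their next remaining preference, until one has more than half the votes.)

Proposal B

Round 1: Proposal A 9, Proposal B 22, Proposal C 0, Proposal D 10, Proposal E 18. Proposal C eliminated.
Round 2: Proposal A 9, Proposal B 22, Proposal D 10, Proposal E 18. Proposal A eliminated.
Round 3: Proposal B 22, Proposal D 10, Proposal E 27. Proposal D eliminated.
Round 4: Proposal B 32, Proposal E 27. Proposal B has a majority (≥30).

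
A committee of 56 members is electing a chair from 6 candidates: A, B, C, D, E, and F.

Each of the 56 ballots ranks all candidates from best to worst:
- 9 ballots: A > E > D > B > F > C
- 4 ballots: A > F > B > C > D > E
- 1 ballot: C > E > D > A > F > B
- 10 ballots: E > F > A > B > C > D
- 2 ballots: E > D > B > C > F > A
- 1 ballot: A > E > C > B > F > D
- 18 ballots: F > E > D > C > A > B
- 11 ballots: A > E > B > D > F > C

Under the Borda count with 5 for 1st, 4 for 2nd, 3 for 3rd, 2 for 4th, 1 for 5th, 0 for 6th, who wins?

A: 9×5 + 4×5 + 1×2 + 10×3 + 2×0 + 1×5 + 18×1 + 11×5 = 175
B: 9×2 + 4×3 + 1×0 + 10×2 + 2×3 + 1×2 + 18×0 + 11×3 = 91
C: 9×0 + 4×2 + 1×5 + 10×1 + 2×2 + 1×3 + 18×2 + 11×0 = 66
D: 9×3 + 4×1 + 1×3 + 10×0 + 2×4 + 1×0 + 18×3 + 11×2 = 118
E: 9×4 + 4×0 + 1×4 + 10×5 + 2×5 + 1×4 + 18×4 + 11×4 = 220
F: 9×1 + 4×4 + 1×1 + 10×4 + 2×1 + 1×1 + 18×5 + 11×1 = 170

E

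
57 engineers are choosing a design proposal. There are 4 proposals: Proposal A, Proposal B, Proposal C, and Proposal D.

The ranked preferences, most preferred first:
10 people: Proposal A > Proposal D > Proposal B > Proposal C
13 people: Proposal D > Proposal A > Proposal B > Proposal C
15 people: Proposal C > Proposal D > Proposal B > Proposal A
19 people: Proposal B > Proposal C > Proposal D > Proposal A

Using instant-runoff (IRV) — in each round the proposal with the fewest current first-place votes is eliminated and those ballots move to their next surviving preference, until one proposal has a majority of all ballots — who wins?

Round 1: Proposal A 10, Proposal B 19, Proposal C 15, Proposal D 13. Proposal A eliminated.
Round 2: Proposal B 19, Proposal C 15, Proposal D 23. Proposal C eliminated.
Round 3: Proposal B 19, Proposal D 38. Proposal D has a majority (≥29).

Proposal D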